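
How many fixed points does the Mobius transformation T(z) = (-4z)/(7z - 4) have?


Step 1: Fixed points satisfy T(z) = z
Step 2: 7z^2 = 0
Step 3: Discriminant = 0^2 - 4*7*0 = 0
Step 4: Number of fixed points = 1

1


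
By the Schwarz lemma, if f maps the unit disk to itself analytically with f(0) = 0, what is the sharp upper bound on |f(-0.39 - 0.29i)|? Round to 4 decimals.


Step 1: Schwarz lemma: if f: D -> D is analytic with f(0) = 0, then |f(z)| <= |z| for all z in D, and this is sharp (f(z) = z).
Step 2: |z0|^2 = (-0.39)^2 + (-0.29)^2 = 0.2362
Step 3: |z0| = sqrt(0.2362) = 0.486004
Step 4: Best bound = |z0| = 0.486

0.486


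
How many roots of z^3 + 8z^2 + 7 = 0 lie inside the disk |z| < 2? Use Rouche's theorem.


Step 1: On |z| = 2 the three terms have sizes |z^3| = 2^3 = 8, |8z^2| = 8*2^2 = 32, |7| = 7
Step 2: The dominant term is g(z) = 8z^2; let h(z) = z^3 + 7 so f = g + h
Step 3: On |z| = 2: |g| = 32 and |h| <= 8 + 7 = 15
Step 4: Since 32 > 15, |h| < |g| on |z| = 2, so by Rouche f has the same number of zeros as g inside |z| < 2
Step 5: g(z) = 8z^2 has 2 zeros (at the origin, multiplicity 2) inside |z| < 2. Answer = 2

2


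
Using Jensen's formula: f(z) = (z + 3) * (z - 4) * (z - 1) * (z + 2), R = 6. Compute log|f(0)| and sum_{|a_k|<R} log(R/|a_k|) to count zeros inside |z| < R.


Jensen's formula: (1/2pi)*integral log|f(Re^it)|dt = log|f(0)| + sum_{|a_k|<R} log(R/|a_k|)
Step 1: f(0) = 3 * (-4) * (-1) * 2 = 24
Step 2: log|f(0)| = log|-3| + log|4| + log|1| + log|-2| = 3.1781
Step 3: Zeros inside |z| < 6: -3, 4, 1, -2
Step 4: Jensen sum = log(6/3) + log(6/4) + log(6/1) + log(6/2) = 3.989
Step 5: n(R) = number of terms in the Jensen sum = count of zeros inside |z| < 6 = 4

4


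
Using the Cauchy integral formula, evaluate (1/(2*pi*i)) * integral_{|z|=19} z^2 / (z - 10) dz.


Step 1: f(z) = z^2, a = 10 is inside |z| = 19
Step 2: By Cauchy integral formula: (1/(2pi*i)) * integral = f(a)
Step 3: f(10) = 10^2 = 100

100


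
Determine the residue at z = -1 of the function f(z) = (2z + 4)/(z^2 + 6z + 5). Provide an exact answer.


Step 1: Q(z) = z^2 + 6z + 5 = (z + 1)(z + 5)
Step 2: Q'(z) = 2z + 6
Step 3: Q'(-1) = 4, P(-1) = 2
Step 4: Res = P(-1)/Q'(-1) = 2/4 = 1/2

1/2


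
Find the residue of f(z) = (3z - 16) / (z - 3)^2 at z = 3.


Step 1: Pole of order 2 at z = 3
Step 2: Res = lim d/dz [(z - 3)^2 * f(z)] as z -> 3
Step 3: (z - 3)^2 * f(z) = 3z - 16
Step 4: d/dz[3z - 16] = 3

3


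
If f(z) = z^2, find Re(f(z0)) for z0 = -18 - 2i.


Step 1: z0 = -18 - 2i
Step 2: z0^2 = (-18)^2 - (-2)^2 + 72i
Step 3: real part = 324 - 4 = 320

320


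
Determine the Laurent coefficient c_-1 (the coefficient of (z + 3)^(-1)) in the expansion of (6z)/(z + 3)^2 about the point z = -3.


Step 1: Write the numerator in powers of (z + 3): 6z = 6(z + 3) + (6*(-3) + 0) = 6(z + 3) - 18
Step 2: Divide by (z + 3)^2: f(z) = -18(z + 3)^(-2) + 6(z + 3)^(-1)
Step 3: This finite sum is the Laurent series of f about z = -3.
Step 4: Coefficient of (z + 3)^(-1) = coefficient of (z + 3) in the re-centred numerator = 6

6


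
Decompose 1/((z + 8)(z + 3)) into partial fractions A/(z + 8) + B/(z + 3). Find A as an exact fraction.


Step 1: Multiply both sides by (z + 8) and set z = -8
Step 2: A = 1 / (-8 + 3)
Step 3: A = 1 / (-5)
Step 4: A = -1/5

-1/5


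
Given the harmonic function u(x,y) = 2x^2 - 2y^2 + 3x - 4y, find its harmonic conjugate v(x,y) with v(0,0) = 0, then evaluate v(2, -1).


Step 1: v_x = -u_y = 4y + 4
Step 2: v_y = u_x = 4x + 3
Step 3: v = 4xy + 4x + 3y + C
Step 4: v(0,0) = 0 => C = 0
Step 5: v(2, -1) = -3

-3


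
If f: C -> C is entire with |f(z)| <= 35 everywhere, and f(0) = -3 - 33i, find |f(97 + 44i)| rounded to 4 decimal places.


Step 1: By Liouville's theorem, a bounded entire function is constant.
Step 2: f(z) = f(0) = -3 - 33i for all z.
Step 3: |f(w)| = |-3 - 33i| = sqrt(9 + 1089)
Step 4: = 33.1361

33.1361


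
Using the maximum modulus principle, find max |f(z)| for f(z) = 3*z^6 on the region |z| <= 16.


Step 1: On |z| = 16, |f(z)| = 3 * |z|^6 = 3 * 16^6
Step 2: By maximum modulus principle, maximum is on boundary.
Step 3: Maximum = 3 * 16777216 = 50331648

50331648


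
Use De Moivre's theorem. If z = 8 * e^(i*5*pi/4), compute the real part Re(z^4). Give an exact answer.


Step 1: By De Moivre's theorem, z^4 = 8^4 * e^(i*4*5*pi/4) = 4096 * (cos(5*pi) + i*sin(5*pi))
Step 2: |z|^4 = 8^4 = 4096
Step 3: Reduce the angle mod 2*pi: 5*pi - 4*pi = pi
Step 4: cos(pi) = -1
Step 5: Re(z^4) = 4096 * (-1) = -4096

-4096


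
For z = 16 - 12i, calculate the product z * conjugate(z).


Step 1: conj(z) = 16 + 12i
Step 2: z * conj(z) = 16^2 + (-12)^2
Step 3: = 256 + 144 = 400

400


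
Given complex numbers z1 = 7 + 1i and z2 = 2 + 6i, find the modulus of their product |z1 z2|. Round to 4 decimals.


Step 1: |z1| = sqrt(7^2 + 1^2) = sqrt(50)
Step 2: |z2| = sqrt(2^2 + 6^2) = sqrt(40)
Step 3: |z1*z2| = |z1|*|z2| = sqrt(50) * sqrt(40) = sqrt(50 * 40) = sqrt(2000)
Step 4: = 44.7214

44.7214


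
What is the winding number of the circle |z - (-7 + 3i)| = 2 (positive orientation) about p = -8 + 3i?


Step 1: Center c = (-7, 3), radius = 2
Step 2: |p - c|^2 = (-1)^2 + 0^2 = 1
Step 3: r^2 = 4
Step 4: |p-c| < r so winding number = 1

1


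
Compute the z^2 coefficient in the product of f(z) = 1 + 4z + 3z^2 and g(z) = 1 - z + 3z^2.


Step 1: z^2 term in f*g comes from: (1)*(3z^2) + (4z)*(-z) + (3z^2)*(1)
Step 2: = 3 - 4 + 3
Step 3: = 2

2


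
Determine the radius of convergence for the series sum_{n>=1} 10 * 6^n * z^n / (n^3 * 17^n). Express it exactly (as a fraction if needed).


Step 1: General term a_n = 10 * 6^n / (n^3 * 17^n)
Step 2: By the root test, |a_n|^(1/n) = 10^(1/n) * 6 / (n^(3/n) * 17) -> 6/17 as n -> infinity (since 10^(1/n) -> 1 and n^(3/n) -> 1)
Step 3: R = 1/lim|a_n|^(1/n) = 17/6

17/6


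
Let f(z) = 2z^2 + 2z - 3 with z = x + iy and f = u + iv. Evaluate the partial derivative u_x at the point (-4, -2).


Step 1: f(z) = 2(x+iy)^2 + 2(x+iy) - 3
Step 2: u = 2(x^2 - y^2) + 2x - 3
Step 3: u_x = 4x + 2
Step 4: At (-4, -2): u_x = -16 + 2 = -14

-14


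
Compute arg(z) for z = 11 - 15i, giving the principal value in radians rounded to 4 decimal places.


Step 1: z = 11 - 15i
Step 2: arg(z) = atan2(-15, 11)
Step 3: arg(z) = -0.938

-0.938


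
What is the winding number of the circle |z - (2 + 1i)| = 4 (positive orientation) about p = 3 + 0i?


Step 1: Center c = (2, 1), radius = 4
Step 2: |p - c|^2 = 1^2 + (-1)^2 = 2
Step 3: r^2 = 16
Step 4: |p-c| < r so winding number = 1

1


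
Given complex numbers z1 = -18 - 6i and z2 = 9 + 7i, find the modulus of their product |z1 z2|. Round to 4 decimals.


Step 1: |z1| = sqrt((-18)^2 + (-6)^2) = sqrt(360)
Step 2: |z2| = sqrt(9^2 + 7^2) = sqrt(130)
Step 3: |z1*z2| = |z1|*|z2| = sqrt(360) * sqrt(130) = sqrt(360 * 130) = sqrt(46800)
Step 4: = 216.3331

216.3331


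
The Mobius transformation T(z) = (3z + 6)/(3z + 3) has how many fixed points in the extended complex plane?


Step 1: Fixed points satisfy T(z) = z
Step 2: 3z^2 - 6 = 0
Step 3: Discriminant = 0^2 - 4*3*(-6) = 72
Step 4: Number of fixed points = 2

2


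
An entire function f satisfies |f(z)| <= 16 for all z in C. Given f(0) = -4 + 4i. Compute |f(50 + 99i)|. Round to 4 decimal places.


Step 1: By Liouville's theorem, a bounded entire function is constant.
Step 2: f(z) = f(0) = -4 + 4i for all z.
Step 3: |f(w)| = |-4 + 4i| = sqrt(16 + 16)
Step 4: = 5.6569

5.6569


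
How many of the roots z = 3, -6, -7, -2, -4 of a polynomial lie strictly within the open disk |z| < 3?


Step 1: Check each root:
  z = 3: |3| = 3 >= 3
  z = -6: |-6| = 6 >= 3
  z = -7: |-7| = 7 >= 3
  z = -2: |-2| = 2 < 3
  z = -4: |-4| = 4 >= 3
Step 2: Count = 1

1


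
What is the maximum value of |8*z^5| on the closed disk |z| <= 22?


Step 1: On |z| = 22, |f(z)| = 8 * |z|^5 = 8 * 22^5
Step 2: By maximum modulus principle, maximum is on boundary.
Step 3: Maximum = 8 * 5153632 = 41229056

41229056


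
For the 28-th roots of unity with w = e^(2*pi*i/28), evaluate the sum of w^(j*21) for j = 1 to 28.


Step 1: The sum sum_{j=1}^{n} w^(k*j) equals n if n | k, else 0.
Step 2: Here n = 28, k = 21
Step 3: Does n divide k? 28 | 21 -> False
Step 4: Sum = 0

0


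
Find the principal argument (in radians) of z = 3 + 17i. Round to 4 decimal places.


Step 1: z = 3 + 17i
Step 2: arg(z) = atan2(17, 3)
Step 3: arg(z) = 1.3961

1.3961


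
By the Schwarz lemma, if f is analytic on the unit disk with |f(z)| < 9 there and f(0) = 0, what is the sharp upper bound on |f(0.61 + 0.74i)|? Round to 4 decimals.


Step 1: g = f/9 maps D -> D with g(0) = 0, so by the Schwarz lemma |g(z)| <= |z|, i.e. |f(z)| <= 9|z|; this is sharp (f(z) = 9z).
Step 2: |z0|^2 = 0.61^2 + 0.74^2 = 0.9197
Step 3: |z0| = sqrt(0.9197) = 0.95901
Step 4: Best bound = 9 * |z0| = 9 * 0.95901 = 8.6311

8.6311


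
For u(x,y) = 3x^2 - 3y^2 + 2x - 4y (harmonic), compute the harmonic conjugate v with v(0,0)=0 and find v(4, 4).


Step 1: v_x = -u_y = 6y + 4
Step 2: v_y = u_x = 6x + 2
Step 3: v = 6xy + 4x + 2y + C
Step 4: v(0,0) = 0 => C = 0
Step 5: v(4, 4) = 120

120


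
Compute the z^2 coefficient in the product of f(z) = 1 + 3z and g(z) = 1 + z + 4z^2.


Step 1: z^2 term in f*g comes from: (1)*(4z^2) + (3z)*(z) + (0)*(1)
Step 2: = 4 + 3 + 0
Step 3: = 7

7


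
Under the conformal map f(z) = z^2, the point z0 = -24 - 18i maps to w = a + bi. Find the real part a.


Step 1: z0 = -24 - 18i
Step 2: z0^2 = (-24)^2 - (-18)^2 + 864i
Step 3: real part = 576 - 324 = 252

252


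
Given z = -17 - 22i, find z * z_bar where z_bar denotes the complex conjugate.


Step 1: conj(z) = -17 + 22i
Step 2: z * conj(z) = (-17)^2 + (-22)^2
Step 3: = 289 + 484 = 773

773


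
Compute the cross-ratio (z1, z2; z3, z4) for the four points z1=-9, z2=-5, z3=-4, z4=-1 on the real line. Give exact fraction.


Step 1: (z1-z3)(z2-z4) = (-5) * (-4) = 20
Step 2: (z1-z4)(z2-z3) = (-8) * (-1) = 8
Step 3: Cross-ratio = 20/8 = 5/2

5/2


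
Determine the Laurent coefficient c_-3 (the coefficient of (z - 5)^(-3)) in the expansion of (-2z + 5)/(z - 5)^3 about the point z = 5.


Step 1: Write the numerator in powers of (z - 5): -2z + 5 = -2(z - 5) + (-2*5 + 5) = -2(z - 5) - 5
Step 2: Divide by (z - 5)^3: f(z) = -5(z - 5)^(-3) - 2(z - 5)^(-2)
Step 3: This finite sum is the Laurent series of f about z = 5.
Step 4: Coefficient of (z - 5)^(-3) = -2*5 + 5 = -5

-5


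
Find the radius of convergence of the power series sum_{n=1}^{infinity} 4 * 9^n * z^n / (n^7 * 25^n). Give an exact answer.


Step 1: General term a_n = 4 * 9^n / (n^7 * 25^n)
Step 2: By the root test, |a_n|^(1/n) = 4^(1/n) * 9 / (n^(7/n) * 25) -> 9/25 as n -> infinity (since 4^(1/n) -> 1 and n^(7/n) -> 1)
Step 3: R = 1/lim|a_n|^(1/n) = 25/9

25/9


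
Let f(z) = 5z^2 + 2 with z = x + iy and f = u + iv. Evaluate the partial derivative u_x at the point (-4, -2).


Step 1: f(z) = 5(x+iy)^2 + 2
Step 2: u = 5(x^2 - y^2) + 2
Step 3: u_x = 10x + 0
Step 4: At (-4, -2): u_x = -40 + 0 = -40

-40


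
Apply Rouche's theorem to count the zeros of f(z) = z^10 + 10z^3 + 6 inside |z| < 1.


Step 1: On |z| = 1 the three terms have sizes |z^10| = 1^10 = 1, |10z^3| = 10*1^3 = 10, |6| = 6
Step 2: The dominant term is g(z) = 10z^3; let h(z) = z^10 + 6 so f = g + h
Step 3: On |z| = 1: |g| = 10 and |h| <= 1 + 6 = 7
Step 4: Since 10 > 7, |h| < |g| on |z| = 1, so by Rouche f has the same number of zeros as g inside |z| < 1
Step 5: g(z) = 10z^3 has 3 zeros (at the origin, multiplicity 3) inside |z| < 1. Answer = 3

3


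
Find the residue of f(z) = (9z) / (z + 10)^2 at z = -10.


Step 1: Pole of order 2 at z = -10
Step 2: Res = lim d/dz [(z + 10)^2 * f(z)] as z -> -10
Step 3: (z + 10)^2 * f(z) = 9z
Step 4: d/dz[9z] = 9

9


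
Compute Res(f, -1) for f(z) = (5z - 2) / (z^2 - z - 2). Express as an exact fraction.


Step 1: Q(z) = z^2 - z - 2 = (z + 1)(z - 2)
Step 2: Q'(z) = 2z - 1
Step 3: Q'(-1) = -3, P(-1) = -7
Step 4: Res = P(-1)/Q'(-1) = -7/(-3) = 7/3

7/3


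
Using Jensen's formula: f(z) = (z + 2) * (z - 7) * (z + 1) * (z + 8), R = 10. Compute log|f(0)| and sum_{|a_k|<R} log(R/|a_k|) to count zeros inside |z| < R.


Jensen's formula: (1/2pi)*integral log|f(Re^it)|dt = log|f(0)| + sum_{|a_k|<R} log(R/|a_k|)
Step 1: f(0) = 2 * (-7) * 1 * 8 = -112
Step 2: log|f(0)| = log|-2| + log|7| + log|-1| + log|-8| = 4.7185
Step 3: Zeros inside |z| < 10: -2, 7, -1, -8
Step 4: Jensen sum = log(10/2) + log(10/7) + log(10/1) + log(10/8) = 4.4918
Step 5: n(R) = number of terms in the Jensen sum = count of zeros inside |z| < 10 = 4

4


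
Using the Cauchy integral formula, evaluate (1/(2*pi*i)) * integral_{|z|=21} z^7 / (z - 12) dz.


Step 1: f(z) = z^7, a = 12 is inside |z| = 21
Step 2: By Cauchy integral formula: (1/(2pi*i)) * integral = f(a)
Step 3: f(12) = 12^7 = 35831808

35831808


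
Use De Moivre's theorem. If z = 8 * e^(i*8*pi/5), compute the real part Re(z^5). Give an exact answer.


Step 1: By De Moivre's theorem, z^5 = 8^5 * e^(i*5*8*pi/5) = 32768 * (cos(8*pi) + i*sin(8*pi))
Step 2: |z|^5 = 8^5 = 32768
Step 3: Reduce the angle mod 2*pi: 8*pi - 8*pi = 0
Step 4: cos(0) = 1
Step 5: Re(z^5) = 32768 * 1 = 32768

32768


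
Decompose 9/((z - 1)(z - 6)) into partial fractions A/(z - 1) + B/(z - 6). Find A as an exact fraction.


Step 1: Multiply both sides by (z - 1) and set z = 1
Step 2: A = 9 / (1 - 6)
Step 3: A = 9 / (-5)
Step 4: A = -9/5

-9/5


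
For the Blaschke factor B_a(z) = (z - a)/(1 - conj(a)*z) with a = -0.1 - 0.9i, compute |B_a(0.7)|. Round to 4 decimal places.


Step 1: Numerator z0 - a = 0.7 - (-0.1 - 0.9i) = 0.8 + 0.9i
Step 2: Denominator 1 - conj(a)*z0 = 1 - (-0.1 + 0.9i)*0.7 = 1.07 - 0.63i
Step 3: |z0 - a|^2 = 0.8^2 + 0.9^2 = 1.45; |1 - conj(a)*z0|^2 = 1.07^2 + (-0.63)^2 = 1.5418
Step 4: |B_a(0.7)| = sqrt(1.45 / 1.5418) = sqrt(0.940459)
Step 5: = 0.9698

0.9698


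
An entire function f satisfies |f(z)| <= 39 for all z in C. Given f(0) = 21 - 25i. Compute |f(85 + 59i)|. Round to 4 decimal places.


Step 1: By Liouville's theorem, a bounded entire function is constant.
Step 2: f(z) = f(0) = 21 - 25i for all z.
Step 3: |f(w)| = |21 - 25i| = sqrt(441 + 625)
Step 4: = 32.6497

32.6497


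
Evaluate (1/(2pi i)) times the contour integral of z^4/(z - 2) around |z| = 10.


Step 1: f(z) = z^4, a = 2 is inside |z| = 10
Step 2: By Cauchy integral formula: (1/(2pi*i)) * integral = f(a)
Step 3: f(2) = 2^4 = 16

16


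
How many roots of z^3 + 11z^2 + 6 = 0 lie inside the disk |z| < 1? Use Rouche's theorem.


Step 1: On |z| = 1 the three terms have sizes |z^3| = 1^3 = 1, |11z^2| = 11*1^2 = 11, |6| = 6
Step 2: The dominant term is g(z) = 11z^2; let h(z) = z^3 + 6 so f = g + h
Step 3: On |z| = 1: |g| = 11 and |h| <= 1 + 6 = 7
Step 4: Since 11 > 7, |h| < |g| on |z| = 1, so by Rouche f has the same number of zeros as g inside |z| < 1
Step 5: g(z) = 11z^2 has 2 zeros (at the origin, multiplicity 2) inside |z| < 1. Answer = 2

2


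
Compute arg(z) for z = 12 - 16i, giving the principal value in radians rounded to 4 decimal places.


Step 1: z = 12 - 16i
Step 2: arg(z) = atan2(-16, 12)
Step 3: arg(z) = -0.9273

-0.9273


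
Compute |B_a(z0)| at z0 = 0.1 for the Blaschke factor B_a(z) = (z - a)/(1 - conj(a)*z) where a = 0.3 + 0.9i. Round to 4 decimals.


Step 1: Numerator z0 - a = 0.1 - (0.3 + 0.9i) = -0.2 - 0.9i
Step 2: Denominator 1 - conj(a)*z0 = 1 - (0.3 - 0.9i)*0.1 = 0.97 + 0.09i
Step 3: |z0 - a|^2 = (-0.2)^2 + (-0.9)^2 = 0.85; |1 - conj(a)*z0|^2 = 0.97^2 + 0.09^2 = 0.949
Step 4: |B_a(0.1)| = sqrt(0.85 / 0.949) = sqrt(0.89568)
Step 5: = 0.9464

0.9464


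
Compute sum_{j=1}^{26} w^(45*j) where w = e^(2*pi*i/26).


Step 1: The sum sum_{j=1}^{n} w^(k*j) equals n if n | k, else 0.
Step 2: Here n = 26, k = 45
Step 3: Does n divide k? 26 | 45 -> False
Step 4: Sum = 0

0


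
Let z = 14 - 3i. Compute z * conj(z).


Step 1: conj(z) = 14 + 3i
Step 2: z * conj(z) = 14^2 + (-3)^2
Step 3: = 196 + 9 = 205

205


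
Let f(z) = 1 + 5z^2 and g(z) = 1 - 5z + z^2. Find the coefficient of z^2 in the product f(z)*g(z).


Step 1: z^2 term in f*g comes from: (1)*(z^2) + (0)*(-5z) + (5z^2)*(1)
Step 2: = 1 + 0 + 5
Step 3: = 6

6


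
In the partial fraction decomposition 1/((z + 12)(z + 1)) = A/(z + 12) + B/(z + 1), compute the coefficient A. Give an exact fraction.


Step 1: Multiply both sides by (z + 12) and set z = -12
Step 2: A = 1 / (-12 + 1)
Step 3: A = 1 / (-11)
Step 4: A = -1/11

-1/11


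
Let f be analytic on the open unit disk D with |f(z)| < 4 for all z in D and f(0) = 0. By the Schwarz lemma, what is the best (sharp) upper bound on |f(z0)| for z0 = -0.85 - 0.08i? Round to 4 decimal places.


Step 1: g = f/4 maps D -> D with g(0) = 0, so by the Schwarz lemma |g(z)| <= |z|, i.e. |f(z)| <= 4|z|; this is sharp (f(z) = 4z).
Step 2: |z0|^2 = (-0.85)^2 + (-0.08)^2 = 0.7289
Step 3: |z0| = sqrt(0.7289) = 0.853756
Step 4: Best bound = 4 * |z0| = 4 * 0.853756 = 3.415

3.415


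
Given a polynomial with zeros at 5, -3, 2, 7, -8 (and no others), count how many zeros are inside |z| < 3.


Step 1: Check each root:
  z = 5: |5| = 5 >= 3
  z = -3: |-3| = 3 >= 3
  z = 2: |2| = 2 < 3
  z = 7: |7| = 7 >= 3
  z = -8: |-8| = 8 >= 3
Step 2: Count = 1

1


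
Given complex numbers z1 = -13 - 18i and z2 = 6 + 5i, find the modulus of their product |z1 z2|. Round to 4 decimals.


Step 1: |z1| = sqrt((-13)^2 + (-18)^2) = sqrt(493)
Step 2: |z2| = sqrt(6^2 + 5^2) = sqrt(61)
Step 3: |z1*z2| = |z1|*|z2| = sqrt(493) * sqrt(61) = sqrt(493 * 61) = sqrt(30073)
Step 4: = 173.4157

173.4157


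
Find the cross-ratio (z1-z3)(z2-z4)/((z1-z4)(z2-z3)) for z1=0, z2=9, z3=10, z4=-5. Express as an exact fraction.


Step 1: (z1-z3)(z2-z4) = (-10) * 14 = -140
Step 2: (z1-z4)(z2-z3) = 5 * (-1) = -5
Step 3: Cross-ratio = 140/5 = 28

28


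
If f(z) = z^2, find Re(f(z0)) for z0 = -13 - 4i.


Step 1: z0 = -13 - 4i
Step 2: z0^2 = (-13)^2 - (-4)^2 + 104i
Step 3: real part = 169 - 16 = 153

153


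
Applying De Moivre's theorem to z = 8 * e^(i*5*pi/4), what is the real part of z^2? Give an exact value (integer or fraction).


Step 1: By De Moivre's theorem, z^2 = 8^2 * e^(i*2*5*pi/4) = 64 * (cos(5*pi/2) + i*sin(5*pi/2))
Step 2: |z|^2 = 8^2 = 64
Step 3: Reduce the angle mod 2*pi: 5*pi/2 - 2*pi = pi/2
Step 4: cos(pi/2) = 0
Step 5: Re(z^2) = 64 * 0 = 0

0


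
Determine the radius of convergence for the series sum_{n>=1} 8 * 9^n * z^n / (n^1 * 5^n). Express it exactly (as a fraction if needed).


Step 1: General term a_n = 8 * 9^n / (n^1 * 5^n)
Step 2: By the root test, |a_n|^(1/n) = 8^(1/n) * 9 / (n^(1/n) * 5) -> 9/5 as n -> infinity (since 8^(1/n) -> 1 and n^(1/n) -> 1)
Step 3: R = 1/lim|a_n|^(1/n) = 5/9

5/9


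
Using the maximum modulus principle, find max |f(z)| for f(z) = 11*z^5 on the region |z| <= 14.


Step 1: On |z| = 14, |f(z)| = 11 * |z|^5 = 11 * 14^5
Step 2: By maximum modulus principle, maximum is on boundary.
Step 3: Maximum = 11 * 537824 = 5916064

5916064


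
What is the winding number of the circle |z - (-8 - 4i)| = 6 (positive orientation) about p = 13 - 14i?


Step 1: Center c = (-8, -4), radius = 6
Step 2: |p - c|^2 = 21^2 + (-10)^2 = 541
Step 3: r^2 = 36
Step 4: |p-c| > r so winding number = 0

0


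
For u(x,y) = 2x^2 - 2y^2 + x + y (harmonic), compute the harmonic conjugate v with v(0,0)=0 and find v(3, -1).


Step 1: v_x = -u_y = 4y - 1
Step 2: v_y = u_x = 4x + 1
Step 3: v = 4xy - x + y + C
Step 4: v(0,0) = 0 => C = 0
Step 5: v(3, -1) = -16

-16


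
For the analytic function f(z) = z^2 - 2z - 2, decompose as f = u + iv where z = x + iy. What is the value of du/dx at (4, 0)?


Step 1: f(z) = (x+iy)^2 - 2(x+iy) - 2
Step 2: u = (x^2 - y^2) - 2x - 2
Step 3: u_x = 2x - 2
Step 4: At (4, 0): u_x = 8 - 2 = 6

6


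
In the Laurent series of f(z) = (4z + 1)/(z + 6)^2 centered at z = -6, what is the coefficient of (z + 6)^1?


Step 1: Write the numerator in powers of (z + 6): 4z + 1 = 4(z + 6) + (4*(-6) + 1) = 4(z + 6) - 23
Step 2: Divide by (z + 6)^2: f(z) = -23(z + 6)^(-2) + 4(z + 6)^(-1)
Step 3: This finite sum is the Laurent series of f about z = -6.
Step 4: Only the powers -2 and -1 appear, so the coefficient of (z + 6)^1 = 0

0


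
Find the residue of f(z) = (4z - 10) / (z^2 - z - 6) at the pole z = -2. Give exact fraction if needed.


Step 1: Q(z) = z^2 - z - 6 = (z + 2)(z - 3)
Step 2: Q'(z) = 2z - 1
Step 3: Q'(-2) = -5, P(-2) = -18
Step 4: Res = P(-2)/Q'(-2) = -18/(-5) = 18/5

18/5


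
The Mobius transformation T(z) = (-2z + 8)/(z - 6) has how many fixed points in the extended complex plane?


Step 1: Fixed points satisfy T(z) = z
Step 2: z^2 - 4z - 8 = 0
Step 3: Discriminant = (-4)^2 - 4*1*(-8) = 48
Step 4: Number of fixed points = 2

2


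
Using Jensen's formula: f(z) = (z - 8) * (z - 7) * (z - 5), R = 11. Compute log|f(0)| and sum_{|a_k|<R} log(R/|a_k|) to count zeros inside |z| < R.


Jensen's formula: (1/2pi)*integral log|f(Re^it)|dt = log|f(0)| + sum_{|a_k|<R} log(R/|a_k|)
Step 1: f(0) = (-8) * (-7) * (-5) = -280
Step 2: log|f(0)| = log|8| + log|7| + log|5| = 5.6348
Step 3: Zeros inside |z| < 11: 8, 7, 5
Step 4: Jensen sum = log(11/8) + log(11/7) + log(11/5) = 1.5589
Step 5: n(R) = number of terms in the Jensen sum = count of zeros inside |z| < 11 = 3

3


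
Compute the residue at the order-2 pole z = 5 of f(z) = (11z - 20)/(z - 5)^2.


Step 1: Pole of order 2 at z = 5
Step 2: Res = lim d/dz [(z - 5)^2 * f(z)] as z -> 5
Step 3: (z - 5)^2 * f(z) = 11z - 20
Step 4: d/dz[11z - 20] = 11

11


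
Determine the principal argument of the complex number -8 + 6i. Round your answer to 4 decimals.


Step 1: z = -8 + 6i
Step 2: arg(z) = atan2(6, -8)
Step 3: arg(z) = 2.4981

2.4981


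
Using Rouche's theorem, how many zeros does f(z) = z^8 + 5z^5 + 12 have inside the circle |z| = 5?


Step 1: On |z| = 5 the three terms have sizes |z^8| = 5^8 = 390625, |5z^5| = 5*5^5 = 15625, |12| = 12
Step 2: The dominant term is g(z) = z^8; let h(z) = 5z^5 + 12 so f = g + h
Step 3: On |z| = 5: |g| = 390625 and |h| <= 15625 + 12 = 15637
Step 4: Since 390625 > 15637, |h| < |g| on |z| = 5, so by Rouche f has the same number of zeros as g inside |z| < 5
Step 5: g(z) = z^8 has 8 zeros (all at the origin) inside |z| < 5. Answer = 8

8


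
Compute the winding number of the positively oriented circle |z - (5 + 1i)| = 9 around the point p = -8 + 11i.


Step 1: Center c = (5, 1), radius = 9
Step 2: |p - c|^2 = (-13)^2 + 10^2 = 269
Step 3: r^2 = 81
Step 4: |p-c| > r so winding number = 0

0


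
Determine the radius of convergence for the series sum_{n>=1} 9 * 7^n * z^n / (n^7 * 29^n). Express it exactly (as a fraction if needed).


Step 1: General term a_n = 9 * 7^n / (n^7 * 29^n)
Step 2: By the root test, |a_n|^(1/n) = 9^(1/n) * 7 / (n^(7/n) * 29) -> 7/29 as n -> infinity (since 9^(1/n) -> 1 and n^(7/n) -> 1)
Step 3: R = 1/lim|a_n|^(1/n) = 29/7

29/7


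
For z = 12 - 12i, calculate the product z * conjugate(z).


Step 1: conj(z) = 12 + 12i
Step 2: z * conj(z) = 12^2 + (-12)^2
Step 3: = 144 + 144 = 288

288


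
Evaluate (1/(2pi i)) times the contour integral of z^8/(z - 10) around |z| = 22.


Step 1: f(z) = z^8, a = 10 is inside |z| = 22
Step 2: By Cauchy integral formula: (1/(2pi*i)) * integral = f(a)
Step 3: f(10) = 10^8 = 100000000

100000000


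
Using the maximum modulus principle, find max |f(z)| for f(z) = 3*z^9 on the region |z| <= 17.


Step 1: On |z| = 17, |f(z)| = 3 * |z|^9 = 3 * 17^9
Step 2: By maximum modulus principle, maximum is on boundary.
Step 3: Maximum = 3 * 118587876497 = 355763629491

355763629491


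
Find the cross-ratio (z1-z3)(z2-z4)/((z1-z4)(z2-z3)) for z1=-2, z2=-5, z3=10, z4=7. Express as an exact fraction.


Step 1: (z1-z3)(z2-z4) = (-12) * (-12) = 144
Step 2: (z1-z4)(z2-z3) = (-9) * (-15) = 135
Step 3: Cross-ratio = 144/135 = 16/15

16/15


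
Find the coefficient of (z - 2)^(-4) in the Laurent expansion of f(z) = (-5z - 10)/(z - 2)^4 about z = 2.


Step 1: Write the numerator in powers of (z - 2): -5z - 10 = -5(z - 2) + (-5*2 - 10) = -5(z - 2) - 20
Step 2: Divide by (z - 2)^4: f(z) = -20(z - 2)^(-4) - 5(z - 2)^(-3)
Step 3: This finite sum is the Laurent series of f about z = 2.
Step 4: Coefficient of (z - 2)^(-4) = -5*2 - 10 = -20

-20


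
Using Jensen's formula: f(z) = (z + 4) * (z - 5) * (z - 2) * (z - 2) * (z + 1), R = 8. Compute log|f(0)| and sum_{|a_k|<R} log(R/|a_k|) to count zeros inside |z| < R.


Jensen's formula: (1/2pi)*integral log|f(Re^it)|dt = log|f(0)| + sum_{|a_k|<R} log(R/|a_k|)
Step 1: f(0) = 4 * (-5) * (-2) * (-2) * 1 = -80
Step 2: log|f(0)| = log|-4| + log|5| + log|2| + log|2| + log|-1| = 4.382
Step 3: Zeros inside |z| < 8: -4, 5, 2, 2, -1
Step 4: Jensen sum = log(8/4) + log(8/5) + log(8/2) + log(8/2) + log(8/1) = 6.0152
Step 5: n(R) = number of terms in the Jensen sum = count of zeros inside |z| < 8 = 5

5


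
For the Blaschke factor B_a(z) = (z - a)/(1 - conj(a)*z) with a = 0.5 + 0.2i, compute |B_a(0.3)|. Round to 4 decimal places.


Step 1: Numerator z0 - a = 0.3 - (0.5 + 0.2i) = -0.2 - 0.2i
Step 2: Denominator 1 - conj(a)*z0 = 1 - (0.5 - 0.2i)*0.3 = 0.85 + 0.06i
Step 3: |z0 - a|^2 = (-0.2)^2 + (-0.2)^2 = 0.08; |1 - conj(a)*z0|^2 = 0.85^2 + 0.06^2 = 0.7261
Step 4: |B_a(0.3)| = sqrt(0.08 / 0.7261) = sqrt(0.110178)
Step 5: = 0.3319

0.3319


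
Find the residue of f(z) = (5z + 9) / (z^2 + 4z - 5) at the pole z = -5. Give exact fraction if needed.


Step 1: Q(z) = z^2 + 4z - 5 = (z + 5)(z - 1)
Step 2: Q'(z) = 2z + 4
Step 3: Q'(-5) = -6, P(-5) = -16
Step 4: Res = P(-5)/Q'(-5) = -16/(-6) = 8/3

8/3


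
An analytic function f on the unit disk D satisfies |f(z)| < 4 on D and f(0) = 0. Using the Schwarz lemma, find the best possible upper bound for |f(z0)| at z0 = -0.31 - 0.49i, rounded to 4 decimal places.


Step 1: g = f/4 maps D -> D with g(0) = 0, so by the Schwarz lemma |g(z)| <= |z|, i.e. |f(z)| <= 4|z|; this is sharp (f(z) = 4z).
Step 2: |z0|^2 = (-0.31)^2 + (-0.49)^2 = 0.3362
Step 3: |z0| = sqrt(0.3362) = 0.579828
Step 4: Best bound = 4 * |z0| = 4 * 0.579828 = 2.3193

2.3193


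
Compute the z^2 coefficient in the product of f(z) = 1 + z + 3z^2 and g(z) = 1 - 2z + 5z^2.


Step 1: z^2 term in f*g comes from: (1)*(5z^2) + (z)*(-2z) + (3z^2)*(1)
Step 2: = 5 - 2 + 3
Step 3: = 6

6


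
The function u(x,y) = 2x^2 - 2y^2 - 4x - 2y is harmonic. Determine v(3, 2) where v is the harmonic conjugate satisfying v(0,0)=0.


Step 1: v_x = -u_y = 4y + 2
Step 2: v_y = u_x = 4x - 4
Step 3: v = 4xy + 2x - 4y + C
Step 4: v(0,0) = 0 => C = 0
Step 5: v(3, 2) = 22

22


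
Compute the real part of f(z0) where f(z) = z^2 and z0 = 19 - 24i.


Step 1: z0 = 19 - 24i
Step 2: z0^2 = 19^2 - (-24)^2 - 912i
Step 3: real part = 361 - 576 = -215

-215


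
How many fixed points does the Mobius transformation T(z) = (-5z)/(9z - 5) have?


Step 1: Fixed points satisfy T(z) = z
Step 2: 9z^2 = 0
Step 3: Discriminant = 0^2 - 4*9*0 = 0
Step 4: Number of fixed points = 1

1


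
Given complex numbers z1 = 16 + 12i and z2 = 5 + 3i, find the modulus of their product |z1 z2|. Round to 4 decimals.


Step 1: |z1| = sqrt(16^2 + 12^2) = sqrt(400)
Step 2: |z2| = sqrt(5^2 + 3^2) = sqrt(34)
Step 3: |z1*z2| = |z1|*|z2| = sqrt(400) * sqrt(34) = sqrt(400 * 34) = sqrt(13600)
Step 4: = 116.619

116.619


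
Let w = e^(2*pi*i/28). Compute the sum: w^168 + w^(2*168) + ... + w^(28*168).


Step 1: The sum sum_{j=1}^{n} w^(k*j) equals n if n | k, else 0.
Step 2: Here n = 28, k = 168
Step 3: Does n divide k? 28 | 168 -> True
Step 4: Sum = 28

28


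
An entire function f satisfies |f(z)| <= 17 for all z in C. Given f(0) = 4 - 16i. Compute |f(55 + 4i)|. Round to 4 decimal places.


Step 1: By Liouville's theorem, a bounded entire function is constant.
Step 2: f(z) = f(0) = 4 - 16i for all z.
Step 3: |f(w)| = |4 - 16i| = sqrt(16 + 256)
Step 4: = 16.4924

16.4924


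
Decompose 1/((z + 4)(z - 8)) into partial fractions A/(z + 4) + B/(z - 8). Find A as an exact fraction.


Step 1: Multiply both sides by (z + 4) and set z = -4
Step 2: A = 1 / (-4 - 8)
Step 3: A = 1 / (-12)
Step 4: A = -1/12

-1/12


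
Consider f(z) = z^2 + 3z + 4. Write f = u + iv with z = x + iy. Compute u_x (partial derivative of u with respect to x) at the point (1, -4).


Step 1: f(z) = (x+iy)^2 + 3(x+iy) + 4
Step 2: u = (x^2 - y^2) + 3x + 4
Step 3: u_x = 2x + 3
Step 4: At (1, -4): u_x = 2 + 3 = 5

5


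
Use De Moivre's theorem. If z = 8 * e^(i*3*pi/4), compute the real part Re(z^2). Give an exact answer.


Step 1: By De Moivre's theorem, z^2 = 8^2 * e^(i*2*3*pi/4) = 64 * (cos(3*pi/2) + i*sin(3*pi/2))
Step 2: |z|^2 = 8^2 = 64
Step 3: The angle 3*pi/2 already lies in [0, 2*pi)
Step 4: cos(3*pi/2) = 0
Step 5: Re(z^2) = 64 * 0 = 0

0


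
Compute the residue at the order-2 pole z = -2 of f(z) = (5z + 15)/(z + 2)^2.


Step 1: Pole of order 2 at z = -2
Step 2: Res = lim d/dz [(z + 2)^2 * f(z)] as z -> -2
Step 3: (z + 2)^2 * f(z) = 5z + 15
Step 4: d/dz[5z + 15] = 5

5


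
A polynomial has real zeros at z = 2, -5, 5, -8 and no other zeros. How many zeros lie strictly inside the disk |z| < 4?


Step 1: Check each root:
  z = 2: |2| = 2 < 4
  z = -5: |-5| = 5 >= 4
  z = 5: |5| = 5 >= 4
  z = -8: |-8| = 8 >= 4
Step 2: Count = 1

1


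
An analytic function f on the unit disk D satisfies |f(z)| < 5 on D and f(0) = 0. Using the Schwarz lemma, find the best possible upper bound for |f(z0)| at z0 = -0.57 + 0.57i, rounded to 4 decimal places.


Step 1: g = f/5 maps D -> D with g(0) = 0, so by the Schwarz lemma |g(z)| <= |z|, i.e. |f(z)| <= 5|z|; this is sharp (f(z) = 5z).
Step 2: |z0|^2 = (-0.57)^2 + 0.57^2 = 0.6498
Step 3: |z0| = sqrt(0.6498) = 0.806102
Step 4: Best bound = 5 * |z0| = 5 * 0.806102 = 4.0305

4.0305


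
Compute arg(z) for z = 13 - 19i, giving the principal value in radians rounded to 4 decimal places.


Step 1: z = 13 - 19i
Step 2: arg(z) = atan2(-19, 13)
Step 3: arg(z) = -0.9707

-0.9707


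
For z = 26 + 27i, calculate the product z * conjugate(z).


Step 1: conj(z) = 26 - 27i
Step 2: z * conj(z) = 26^2 + 27^2
Step 3: = 676 + 729 = 1405

1405


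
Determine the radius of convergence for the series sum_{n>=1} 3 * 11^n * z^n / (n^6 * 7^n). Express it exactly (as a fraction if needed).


Step 1: General term a_n = 3 * 11^n / (n^6 * 7^n)
Step 2: By the root test, |a_n|^(1/n) = 3^(1/n) * 11 / (n^(6/n) * 7) -> 11/7 as n -> infinity (since 3^(1/n) -> 1 and n^(6/n) -> 1)
Step 3: R = 1/lim|a_n|^(1/n) = 7/11

7/11


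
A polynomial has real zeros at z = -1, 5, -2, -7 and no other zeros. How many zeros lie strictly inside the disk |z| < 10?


Step 1: Check each root:
  z = -1: |-1| = 1 < 10
  z = 5: |5| = 5 < 10
  z = -2: |-2| = 2 < 10
  z = -7: |-7| = 7 < 10
Step 2: Count = 4

4


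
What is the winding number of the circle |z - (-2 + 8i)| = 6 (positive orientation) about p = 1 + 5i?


Step 1: Center c = (-2, 8), radius = 6
Step 2: |p - c|^2 = 3^2 + (-3)^2 = 18
Step 3: r^2 = 36
Step 4: |p-c| < r so winding number = 1

1


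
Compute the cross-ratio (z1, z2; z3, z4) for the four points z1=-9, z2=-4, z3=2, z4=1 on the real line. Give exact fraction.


Step 1: (z1-z3)(z2-z4) = (-11) * (-5) = 55
Step 2: (z1-z4)(z2-z3) = (-10) * (-6) = 60
Step 3: Cross-ratio = 55/60 = 11/12

11/12


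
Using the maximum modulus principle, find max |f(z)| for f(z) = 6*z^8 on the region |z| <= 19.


Step 1: On |z| = 19, |f(z)| = 6 * |z|^8 = 6 * 19^8
Step 2: By maximum modulus principle, maximum is on boundary.
Step 3: Maximum = 6 * 16983563041 = 101901378246

101901378246


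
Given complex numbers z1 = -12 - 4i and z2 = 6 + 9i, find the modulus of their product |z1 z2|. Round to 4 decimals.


Step 1: |z1| = sqrt((-12)^2 + (-4)^2) = sqrt(160)
Step 2: |z2| = sqrt(6^2 + 9^2) = sqrt(117)
Step 3: |z1*z2| = |z1|*|z2| = sqrt(160) * sqrt(117) = sqrt(160 * 117) = sqrt(18720)
Step 4: = 136.8211

136.8211


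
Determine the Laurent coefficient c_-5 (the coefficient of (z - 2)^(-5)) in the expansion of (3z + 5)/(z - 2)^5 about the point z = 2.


Step 1: Write the numerator in powers of (z - 2): 3z + 5 = 3(z - 2) + (3*2 + 5) = 3(z - 2) + 11
Step 2: Divide by (z - 2)^5: f(z) = 11(z - 2)^(-5) + 3(z - 2)^(-4)
Step 3: This finite sum is the Laurent series of f about z = 2.
Step 4: Coefficient of (z - 2)^(-5) = 3*2 + 5 = 11

11


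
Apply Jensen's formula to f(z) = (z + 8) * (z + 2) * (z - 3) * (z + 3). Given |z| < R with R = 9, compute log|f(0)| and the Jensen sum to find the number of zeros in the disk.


Jensen's formula: (1/2pi)*integral log|f(Re^it)|dt = log|f(0)| + sum_{|a_k|<R} log(R/|a_k|)
Step 1: f(0) = 8 * 2 * (-3) * 3 = -144
Step 2: log|f(0)| = log|-8| + log|-2| + log|3| + log|-3| = 4.9698
Step 3: Zeros inside |z| < 9: -8, -2, 3, -3
Step 4: Jensen sum = log(9/8) + log(9/2) + log(9/3) + log(9/3) = 3.8191
Step 5: n(R) = number of terms in the Jensen sum = count of zeros inside |z| < 9 = 4

4


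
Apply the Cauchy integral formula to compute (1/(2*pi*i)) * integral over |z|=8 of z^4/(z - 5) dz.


Step 1: f(z) = z^4, a = 5 is inside |z| = 8
Step 2: By Cauchy integral formula: (1/(2pi*i)) * integral = f(a)
Step 3: f(5) = 5^4 = 625

625


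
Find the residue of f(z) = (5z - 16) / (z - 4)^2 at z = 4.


Step 1: Pole of order 2 at z = 4
Step 2: Res = lim d/dz [(z - 4)^2 * f(z)] as z -> 4
Step 3: (z - 4)^2 * f(z) = 5z - 16
Step 4: d/dz[5z - 16] = 5

5


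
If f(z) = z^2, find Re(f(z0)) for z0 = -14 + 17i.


Step 1: z0 = -14 + 17i
Step 2: z0^2 = (-14)^2 - 17^2 - 476i
Step 3: real part = 196 - 289 = -93

-93


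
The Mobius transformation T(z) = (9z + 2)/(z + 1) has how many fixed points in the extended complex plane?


Step 1: Fixed points satisfy T(z) = z
Step 2: z^2 - 8z - 2 = 0
Step 3: Discriminant = (-8)^2 - 4*1*(-2) = 72
Step 4: Number of fixed points = 2

2


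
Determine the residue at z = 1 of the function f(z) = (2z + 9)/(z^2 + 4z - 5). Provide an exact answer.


Step 1: Q(z) = z^2 + 4z - 5 = (z - 1)(z + 5)
Step 2: Q'(z) = 2z + 4
Step 3: Q'(1) = 6, P(1) = 11
Step 4: Res = P(1)/Q'(1) = 11/6 = 11/6

11/6


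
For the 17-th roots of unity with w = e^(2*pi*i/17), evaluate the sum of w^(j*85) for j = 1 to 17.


Step 1: The sum sum_{j=1}^{n} w^(k*j) equals n if n | k, else 0.
Step 2: Here n = 17, k = 85
Step 3: Does n divide k? 17 | 85 -> True
Step 4: Sum = 17

17


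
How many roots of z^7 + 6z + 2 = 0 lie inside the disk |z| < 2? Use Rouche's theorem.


Step 1: On |z| = 2 the three terms have sizes |z^7| = 2^7 = 128, |6z| = 6*2 = 12, |2| = 2
Step 2: The dominant term is g(z) = z^7; let h(z) = 6z + 2 so f = g + h
Step 3: On |z| = 2: |g| = 128 and |h| <= 12 + 2 = 14
Step 4: Since 128 > 14, |h| < |g| on |z| = 2, so by Rouche f has the same number of zeros as g inside |z| < 2
Step 5: g(z) = z^7 has 7 zeros (all at the origin) inside |z| < 2. Answer = 7

7


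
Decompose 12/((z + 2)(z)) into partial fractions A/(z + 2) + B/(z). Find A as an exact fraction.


Step 1: Multiply both sides by (z + 2) and set z = -2
Step 2: A = 12 / (-2 - 0)
Step 3: A = 12 / (-2)
Step 4: A = -6

-6


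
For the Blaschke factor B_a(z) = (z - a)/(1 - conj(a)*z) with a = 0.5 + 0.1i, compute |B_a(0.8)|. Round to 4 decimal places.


Step 1: Numerator z0 - a = 0.8 - (0.5 + 0.1i) = 0.3 - 0.1i
Step 2: Denominator 1 - conj(a)*z0 = 1 - (0.5 - 0.1i)*0.8 = 0.6 + 0.08i
Step 3: |z0 - a|^2 = 0.3^2 + (-0.1)^2 = 0.1; |1 - conj(a)*z0|^2 = 0.6^2 + 0.08^2 = 0.3664
Step 4: |B_a(0.8)| = sqrt(0.1 / 0.3664) = sqrt(0.272926)
Step 5: = 0.5224

0.5224


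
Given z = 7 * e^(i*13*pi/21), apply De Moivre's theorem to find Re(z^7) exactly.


Step 1: By De Moivre's theorem, z^7 = 7^7 * e^(i*7*13*pi/21) = 823543 * (cos(13*pi/3) + i*sin(13*pi/3))
Step 2: |z|^7 = 7^7 = 823543
Step 3: Reduce the angle mod 2*pi: 13*pi/3 - 4*pi = pi/3
Step 4: cos(pi/3) = 1/2
Step 5: Re(z^7) = 823543 * 1/2 = 823543/2

823543/2


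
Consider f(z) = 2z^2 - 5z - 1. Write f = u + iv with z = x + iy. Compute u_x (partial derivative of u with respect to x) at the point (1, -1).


Step 1: f(z) = 2(x+iy)^2 - 5(x+iy) - 1
Step 2: u = 2(x^2 - y^2) - 5x - 1
Step 3: u_x = 4x - 5
Step 4: At (1, -1): u_x = 4 - 5 = -1

-1


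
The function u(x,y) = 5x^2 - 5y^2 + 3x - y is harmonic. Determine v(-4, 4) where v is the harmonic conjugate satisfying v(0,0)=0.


Step 1: v_x = -u_y = 10y + 1
Step 2: v_y = u_x = 10x + 3
Step 3: v = 10xy + x + 3y + C
Step 4: v(0,0) = 0 => C = 0
Step 5: v(-4, 4) = -152

-152


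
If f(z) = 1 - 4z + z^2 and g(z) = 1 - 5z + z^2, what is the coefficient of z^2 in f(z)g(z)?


Step 1: z^2 term in f*g comes from: (1)*(z^2) + (-4z)*(-5z) + (z^2)*(1)
Step 2: = 1 + 20 + 1
Step 3: = 22

22


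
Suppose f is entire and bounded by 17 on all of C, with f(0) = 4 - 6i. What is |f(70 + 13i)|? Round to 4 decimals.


Step 1: By Liouville's theorem, a bounded entire function is constant.
Step 2: f(z) = f(0) = 4 - 6i for all z.
Step 3: |f(w)| = |4 - 6i| = sqrt(16 + 36)
Step 4: = 7.2111

7.2111


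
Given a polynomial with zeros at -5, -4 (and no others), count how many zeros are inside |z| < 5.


Step 1: Check each root:
  z = -5: |-5| = 5 >= 5
  z = -4: |-4| = 4 < 5
Step 2: Count = 1

1


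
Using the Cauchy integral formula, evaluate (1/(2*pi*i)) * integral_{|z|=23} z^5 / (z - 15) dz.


Step 1: f(z) = z^5, a = 15 is inside |z| = 23
Step 2: By Cauchy integral formula: (1/(2pi*i)) * integral = f(a)
Step 3: f(15) = 15^5 = 759375

759375


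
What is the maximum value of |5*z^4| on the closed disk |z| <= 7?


Step 1: On |z| = 7, |f(z)| = 5 * |z|^4 = 5 * 7^4
Step 2: By maximum modulus principle, maximum is on boundary.
Step 3: Maximum = 5 * 2401 = 12005

12005


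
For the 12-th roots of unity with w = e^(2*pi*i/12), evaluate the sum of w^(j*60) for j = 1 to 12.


Step 1: The sum sum_{j=1}^{n} w^(k*j) equals n if n | k, else 0.
Step 2: Here n = 12, k = 60
Step 3: Does n divide k? 12 | 60 -> True
Step 4: Sum = 12

12


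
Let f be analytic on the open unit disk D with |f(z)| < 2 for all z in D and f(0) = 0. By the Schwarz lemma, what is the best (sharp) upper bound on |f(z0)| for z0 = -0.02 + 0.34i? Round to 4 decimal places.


Step 1: g = f/2 maps D -> D with g(0) = 0, so by the Schwarz lemma |g(z)| <= |z|, i.e. |f(z)| <= 2|z|; this is sharp (f(z) = 2z).
Step 2: |z0|^2 = (-0.02)^2 + 0.34^2 = 0.116
Step 3: |z0| = sqrt(0.116) = 0.340588
Step 4: Best bound = 2 * |z0| = 2 * 0.340588 = 0.6812

0.6812


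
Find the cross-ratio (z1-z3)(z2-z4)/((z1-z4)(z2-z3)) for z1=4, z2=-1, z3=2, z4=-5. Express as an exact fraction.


Step 1: (z1-z3)(z2-z4) = 2 * 4 = 8
Step 2: (z1-z4)(z2-z3) = 9 * (-3) = -27
Step 3: Cross-ratio = -8/27 = -8/27

-8/27


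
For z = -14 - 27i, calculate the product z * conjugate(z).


Step 1: conj(z) = -14 + 27i
Step 2: z * conj(z) = (-14)^2 + (-27)^2
Step 3: = 196 + 729 = 925

925


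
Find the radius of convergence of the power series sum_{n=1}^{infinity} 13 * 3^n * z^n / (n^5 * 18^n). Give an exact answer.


Step 1: General term a_n = 13 * 3^n / (n^5 * 18^n)
Step 2: By the root test, |a_n|^(1/n) = 13^(1/n) * 3 / (n^(5/n) * 18) -> 3/18 as n -> infinity (since 13^(1/n) -> 1 and n^(5/n) -> 1)
Step 3: R = 1/lim|a_n|^(1/n) = 18/3 = 6

6


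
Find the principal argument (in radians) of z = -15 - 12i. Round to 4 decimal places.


Step 1: z = -15 - 12i
Step 2: arg(z) = atan2(-12, -15)
Step 3: arg(z) = -2.4669

-2.4669


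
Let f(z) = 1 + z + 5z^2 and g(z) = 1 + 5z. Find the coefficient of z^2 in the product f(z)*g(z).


Step 1: z^2 term in f*g comes from: (1)*(0) + (z)*(5z) + (5z^2)*(1)
Step 2: = 0 + 5 + 5
Step 3: = 10

10


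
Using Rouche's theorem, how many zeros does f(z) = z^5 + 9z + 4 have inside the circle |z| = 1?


Step 1: On |z| = 1 the three terms have sizes |z^5| = 1^5 = 1, |9z| = 9*1 = 9, |4| = 4
Step 2: The dominant term is g(z) = 9z; let h(z) = z^5 + 4 so f = g + h
Step 3: On |z| = 1: |g| = 9 and |h| <= 1 + 4 = 5
Step 4: Since 9 > 5, |h| < |g| on |z| = 1, so by Rouche f has the same number of zeros as g inside |z| < 1
Step 5: g(z) = 9z has 1 zero (at the origin, multiplicity 1) inside |z| < 1. Answer = 1

1
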